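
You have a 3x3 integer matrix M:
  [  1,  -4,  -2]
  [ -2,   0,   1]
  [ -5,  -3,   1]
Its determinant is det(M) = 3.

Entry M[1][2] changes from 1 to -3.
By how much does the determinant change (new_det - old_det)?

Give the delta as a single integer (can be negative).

Answer: -92

Derivation:
Cofactor C_12 = 23
Entry delta = -3 - 1 = -4
Det delta = entry_delta * cofactor = -4 * 23 = -92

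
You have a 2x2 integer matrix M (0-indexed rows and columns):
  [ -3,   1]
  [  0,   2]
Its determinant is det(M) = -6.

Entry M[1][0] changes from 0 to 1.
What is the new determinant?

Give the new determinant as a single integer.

Answer: -7

Derivation:
det is linear in row 1: changing M[1][0] by delta changes det by delta * cofactor(1,0).
Cofactor C_10 = (-1)^(1+0) * minor(1,0) = -1
Entry delta = 1 - 0 = 1
Det delta = 1 * -1 = -1
New det = -6 + -1 = -7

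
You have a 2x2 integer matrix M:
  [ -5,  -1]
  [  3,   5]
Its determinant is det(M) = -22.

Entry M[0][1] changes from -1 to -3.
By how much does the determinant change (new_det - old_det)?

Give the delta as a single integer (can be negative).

Cofactor C_01 = -3
Entry delta = -3 - -1 = -2
Det delta = entry_delta * cofactor = -2 * -3 = 6

Answer: 6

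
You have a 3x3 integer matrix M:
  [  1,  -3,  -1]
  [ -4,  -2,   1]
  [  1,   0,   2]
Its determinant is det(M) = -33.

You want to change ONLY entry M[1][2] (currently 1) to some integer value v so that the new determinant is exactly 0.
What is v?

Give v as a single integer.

det is linear in entry M[1][2]: det = old_det + (v - 1) * C_12
Cofactor C_12 = -3
Want det = 0: -33 + (v - 1) * -3 = 0
  (v - 1) = 33 / -3 = -11
  v = 1 + (-11) = -10

Answer: -10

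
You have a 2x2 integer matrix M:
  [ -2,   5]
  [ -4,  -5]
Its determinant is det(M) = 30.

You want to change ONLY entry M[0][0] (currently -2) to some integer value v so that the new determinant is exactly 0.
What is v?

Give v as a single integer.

Answer: 4

Derivation:
det is linear in entry M[0][0]: det = old_det + (v - -2) * C_00
Cofactor C_00 = -5
Want det = 0: 30 + (v - -2) * -5 = 0
  (v - -2) = -30 / -5 = 6
  v = -2 + (6) = 4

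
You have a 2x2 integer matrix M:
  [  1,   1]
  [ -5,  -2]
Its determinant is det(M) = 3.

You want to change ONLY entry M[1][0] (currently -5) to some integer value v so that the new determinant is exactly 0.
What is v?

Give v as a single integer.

Answer: -2

Derivation:
det is linear in entry M[1][0]: det = old_det + (v - -5) * C_10
Cofactor C_10 = -1
Want det = 0: 3 + (v - -5) * -1 = 0
  (v - -5) = -3 / -1 = 3
  v = -5 + (3) = -2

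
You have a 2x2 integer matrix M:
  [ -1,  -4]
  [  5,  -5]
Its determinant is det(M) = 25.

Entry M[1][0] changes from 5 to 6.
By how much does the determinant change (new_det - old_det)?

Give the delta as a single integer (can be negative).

Answer: 4

Derivation:
Cofactor C_10 = 4
Entry delta = 6 - 5 = 1
Det delta = entry_delta * cofactor = 1 * 4 = 4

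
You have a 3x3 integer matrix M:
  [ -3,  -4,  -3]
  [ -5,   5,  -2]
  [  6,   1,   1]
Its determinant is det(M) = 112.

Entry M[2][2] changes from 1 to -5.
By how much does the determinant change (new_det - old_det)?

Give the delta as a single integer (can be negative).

Cofactor C_22 = -35
Entry delta = -5 - 1 = -6
Det delta = entry_delta * cofactor = -6 * -35 = 210

Answer: 210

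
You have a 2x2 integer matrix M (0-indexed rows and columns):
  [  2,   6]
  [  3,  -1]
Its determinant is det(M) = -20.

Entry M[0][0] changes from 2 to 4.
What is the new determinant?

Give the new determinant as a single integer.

Answer: -22

Derivation:
det is linear in row 0: changing M[0][0] by delta changes det by delta * cofactor(0,0).
Cofactor C_00 = (-1)^(0+0) * minor(0,0) = -1
Entry delta = 4 - 2 = 2
Det delta = 2 * -1 = -2
New det = -20 + -2 = -22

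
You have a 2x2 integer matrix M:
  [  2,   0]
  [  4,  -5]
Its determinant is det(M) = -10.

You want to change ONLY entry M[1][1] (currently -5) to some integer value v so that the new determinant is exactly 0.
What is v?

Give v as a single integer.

det is linear in entry M[1][1]: det = old_det + (v - -5) * C_11
Cofactor C_11 = 2
Want det = 0: -10 + (v - -5) * 2 = 0
  (v - -5) = 10 / 2 = 5
  v = -5 + (5) = 0

Answer: 0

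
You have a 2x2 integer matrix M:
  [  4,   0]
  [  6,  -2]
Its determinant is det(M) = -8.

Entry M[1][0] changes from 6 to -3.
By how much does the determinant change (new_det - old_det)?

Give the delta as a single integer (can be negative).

Answer: 0

Derivation:
Cofactor C_10 = 0
Entry delta = -3 - 6 = -9
Det delta = entry_delta * cofactor = -9 * 0 = 0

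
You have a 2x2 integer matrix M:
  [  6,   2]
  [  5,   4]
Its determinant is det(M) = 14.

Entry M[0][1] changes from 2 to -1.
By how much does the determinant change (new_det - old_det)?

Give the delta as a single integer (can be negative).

Cofactor C_01 = -5
Entry delta = -1 - 2 = -3
Det delta = entry_delta * cofactor = -3 * -5 = 15

Answer: 15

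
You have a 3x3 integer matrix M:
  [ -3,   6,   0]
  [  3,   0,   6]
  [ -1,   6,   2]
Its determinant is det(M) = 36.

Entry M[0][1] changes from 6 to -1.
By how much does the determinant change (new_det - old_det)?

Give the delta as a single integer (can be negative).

Cofactor C_01 = -12
Entry delta = -1 - 6 = -7
Det delta = entry_delta * cofactor = -7 * -12 = 84

Answer: 84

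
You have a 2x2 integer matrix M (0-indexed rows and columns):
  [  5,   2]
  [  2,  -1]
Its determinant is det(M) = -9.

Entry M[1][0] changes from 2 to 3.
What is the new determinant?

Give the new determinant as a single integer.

Answer: -11

Derivation:
det is linear in row 1: changing M[1][0] by delta changes det by delta * cofactor(1,0).
Cofactor C_10 = (-1)^(1+0) * minor(1,0) = -2
Entry delta = 3 - 2 = 1
Det delta = 1 * -2 = -2
New det = -9 + -2 = -11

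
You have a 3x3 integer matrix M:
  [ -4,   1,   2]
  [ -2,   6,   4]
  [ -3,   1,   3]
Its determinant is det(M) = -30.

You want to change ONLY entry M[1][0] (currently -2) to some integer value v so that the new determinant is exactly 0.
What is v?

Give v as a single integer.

Answer: -32

Derivation:
det is linear in entry M[1][0]: det = old_det + (v - -2) * C_10
Cofactor C_10 = -1
Want det = 0: -30 + (v - -2) * -1 = 0
  (v - -2) = 30 / -1 = -30
  v = -2 + (-30) = -32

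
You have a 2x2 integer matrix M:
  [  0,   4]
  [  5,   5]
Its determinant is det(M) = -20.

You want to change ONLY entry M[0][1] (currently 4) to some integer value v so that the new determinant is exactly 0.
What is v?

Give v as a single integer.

Answer: 0

Derivation:
det is linear in entry M[0][1]: det = old_det + (v - 4) * C_01
Cofactor C_01 = -5
Want det = 0: -20 + (v - 4) * -5 = 0
  (v - 4) = 20 / -5 = -4
  v = 4 + (-4) = 0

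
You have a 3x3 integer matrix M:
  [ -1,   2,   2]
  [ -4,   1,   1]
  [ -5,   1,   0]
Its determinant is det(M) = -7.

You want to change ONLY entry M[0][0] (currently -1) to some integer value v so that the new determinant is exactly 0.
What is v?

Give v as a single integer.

Answer: -8

Derivation:
det is linear in entry M[0][0]: det = old_det + (v - -1) * C_00
Cofactor C_00 = -1
Want det = 0: -7 + (v - -1) * -1 = 0
  (v - -1) = 7 / -1 = -7
  v = -1 + (-7) = -8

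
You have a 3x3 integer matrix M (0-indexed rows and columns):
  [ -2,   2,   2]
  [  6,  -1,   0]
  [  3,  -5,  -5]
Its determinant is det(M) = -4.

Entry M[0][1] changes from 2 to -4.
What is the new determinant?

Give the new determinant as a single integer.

det is linear in row 0: changing M[0][1] by delta changes det by delta * cofactor(0,1).
Cofactor C_01 = (-1)^(0+1) * minor(0,1) = 30
Entry delta = -4 - 2 = -6
Det delta = -6 * 30 = -180
New det = -4 + -180 = -184

Answer: -184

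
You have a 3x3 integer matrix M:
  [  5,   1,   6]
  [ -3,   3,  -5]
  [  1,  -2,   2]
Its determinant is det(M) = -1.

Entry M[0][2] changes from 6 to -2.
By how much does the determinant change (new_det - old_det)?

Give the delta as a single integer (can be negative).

Answer: -24

Derivation:
Cofactor C_02 = 3
Entry delta = -2 - 6 = -8
Det delta = entry_delta * cofactor = -8 * 3 = -24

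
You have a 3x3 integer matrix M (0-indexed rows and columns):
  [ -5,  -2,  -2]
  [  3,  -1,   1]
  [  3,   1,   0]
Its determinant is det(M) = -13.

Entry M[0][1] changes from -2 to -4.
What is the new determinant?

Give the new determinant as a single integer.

det is linear in row 0: changing M[0][1] by delta changes det by delta * cofactor(0,1).
Cofactor C_01 = (-1)^(0+1) * minor(0,1) = 3
Entry delta = -4 - -2 = -2
Det delta = -2 * 3 = -6
New det = -13 + -6 = -19

Answer: -19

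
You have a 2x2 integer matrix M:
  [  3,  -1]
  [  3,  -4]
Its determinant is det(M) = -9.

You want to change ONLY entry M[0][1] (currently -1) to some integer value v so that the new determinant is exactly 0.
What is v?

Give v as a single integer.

det is linear in entry M[0][1]: det = old_det + (v - -1) * C_01
Cofactor C_01 = -3
Want det = 0: -9 + (v - -1) * -3 = 0
  (v - -1) = 9 / -3 = -3
  v = -1 + (-3) = -4

Answer: -4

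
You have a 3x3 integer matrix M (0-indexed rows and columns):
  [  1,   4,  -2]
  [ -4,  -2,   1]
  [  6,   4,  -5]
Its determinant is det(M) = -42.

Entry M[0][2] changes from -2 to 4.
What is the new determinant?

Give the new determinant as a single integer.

det is linear in row 0: changing M[0][2] by delta changes det by delta * cofactor(0,2).
Cofactor C_02 = (-1)^(0+2) * minor(0,2) = -4
Entry delta = 4 - -2 = 6
Det delta = 6 * -4 = -24
New det = -42 + -24 = -66

Answer: -66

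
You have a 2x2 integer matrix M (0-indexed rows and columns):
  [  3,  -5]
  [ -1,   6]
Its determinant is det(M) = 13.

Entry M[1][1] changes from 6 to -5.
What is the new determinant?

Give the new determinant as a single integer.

Answer: -20

Derivation:
det is linear in row 1: changing M[1][1] by delta changes det by delta * cofactor(1,1).
Cofactor C_11 = (-1)^(1+1) * minor(1,1) = 3
Entry delta = -5 - 6 = -11
Det delta = -11 * 3 = -33
New det = 13 + -33 = -20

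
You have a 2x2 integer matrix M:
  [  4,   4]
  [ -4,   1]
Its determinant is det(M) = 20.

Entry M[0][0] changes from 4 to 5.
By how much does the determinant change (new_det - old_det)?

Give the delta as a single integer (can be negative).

Cofactor C_00 = 1
Entry delta = 5 - 4 = 1
Det delta = entry_delta * cofactor = 1 * 1 = 1

Answer: 1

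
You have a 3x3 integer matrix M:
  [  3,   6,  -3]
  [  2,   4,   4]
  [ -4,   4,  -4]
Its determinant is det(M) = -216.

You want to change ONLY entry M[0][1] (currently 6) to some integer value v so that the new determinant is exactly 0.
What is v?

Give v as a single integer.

Answer: -21

Derivation:
det is linear in entry M[0][1]: det = old_det + (v - 6) * C_01
Cofactor C_01 = -8
Want det = 0: -216 + (v - 6) * -8 = 0
  (v - 6) = 216 / -8 = -27
  v = 6 + (-27) = -21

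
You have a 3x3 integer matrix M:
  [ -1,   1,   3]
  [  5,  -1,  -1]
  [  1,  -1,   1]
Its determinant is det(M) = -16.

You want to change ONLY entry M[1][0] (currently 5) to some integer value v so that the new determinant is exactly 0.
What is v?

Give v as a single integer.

Answer: 1

Derivation:
det is linear in entry M[1][0]: det = old_det + (v - 5) * C_10
Cofactor C_10 = -4
Want det = 0: -16 + (v - 5) * -4 = 0
  (v - 5) = 16 / -4 = -4
  v = 5 + (-4) = 1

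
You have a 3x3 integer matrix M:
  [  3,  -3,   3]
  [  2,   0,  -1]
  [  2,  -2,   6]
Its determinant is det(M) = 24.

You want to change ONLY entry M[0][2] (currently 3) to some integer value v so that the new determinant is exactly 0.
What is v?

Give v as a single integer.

det is linear in entry M[0][2]: det = old_det + (v - 3) * C_02
Cofactor C_02 = -4
Want det = 0: 24 + (v - 3) * -4 = 0
  (v - 3) = -24 / -4 = 6
  v = 3 + (6) = 9

Answer: 9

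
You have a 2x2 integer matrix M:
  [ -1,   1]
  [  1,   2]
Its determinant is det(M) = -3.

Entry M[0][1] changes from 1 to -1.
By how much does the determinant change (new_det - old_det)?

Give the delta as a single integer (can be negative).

Answer: 2

Derivation:
Cofactor C_01 = -1
Entry delta = -1 - 1 = -2
Det delta = entry_delta * cofactor = -2 * -1 = 2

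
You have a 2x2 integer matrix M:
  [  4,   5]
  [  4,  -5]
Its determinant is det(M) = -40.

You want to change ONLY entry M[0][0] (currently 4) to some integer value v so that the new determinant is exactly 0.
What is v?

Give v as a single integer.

det is linear in entry M[0][0]: det = old_det + (v - 4) * C_00
Cofactor C_00 = -5
Want det = 0: -40 + (v - 4) * -5 = 0
  (v - 4) = 40 / -5 = -8
  v = 4 + (-8) = -4

Answer: -4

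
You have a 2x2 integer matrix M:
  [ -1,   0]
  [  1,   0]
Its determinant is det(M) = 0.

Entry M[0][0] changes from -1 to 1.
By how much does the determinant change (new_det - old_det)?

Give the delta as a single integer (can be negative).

Answer: 0

Derivation:
Cofactor C_00 = 0
Entry delta = 1 - -1 = 2
Det delta = entry_delta * cofactor = 2 * 0 = 0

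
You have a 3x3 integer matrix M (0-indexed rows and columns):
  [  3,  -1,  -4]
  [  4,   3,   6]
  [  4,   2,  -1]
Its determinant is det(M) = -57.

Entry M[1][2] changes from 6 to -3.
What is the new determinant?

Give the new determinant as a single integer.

Answer: 33

Derivation:
det is linear in row 1: changing M[1][2] by delta changes det by delta * cofactor(1,2).
Cofactor C_12 = (-1)^(1+2) * minor(1,2) = -10
Entry delta = -3 - 6 = -9
Det delta = -9 * -10 = 90
New det = -57 + 90 = 33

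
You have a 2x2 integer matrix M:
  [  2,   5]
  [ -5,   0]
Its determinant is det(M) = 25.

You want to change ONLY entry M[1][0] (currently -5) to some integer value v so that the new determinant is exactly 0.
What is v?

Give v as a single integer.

det is linear in entry M[1][0]: det = old_det + (v - -5) * C_10
Cofactor C_10 = -5
Want det = 0: 25 + (v - -5) * -5 = 0
  (v - -5) = -25 / -5 = 5
  v = -5 + (5) = 0

Answer: 0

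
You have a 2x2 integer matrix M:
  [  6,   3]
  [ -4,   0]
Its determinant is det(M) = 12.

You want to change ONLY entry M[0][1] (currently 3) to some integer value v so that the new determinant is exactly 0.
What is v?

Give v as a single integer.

det is linear in entry M[0][1]: det = old_det + (v - 3) * C_01
Cofactor C_01 = 4
Want det = 0: 12 + (v - 3) * 4 = 0
  (v - 3) = -12 / 4 = -3
  v = 3 + (-3) = 0

Answer: 0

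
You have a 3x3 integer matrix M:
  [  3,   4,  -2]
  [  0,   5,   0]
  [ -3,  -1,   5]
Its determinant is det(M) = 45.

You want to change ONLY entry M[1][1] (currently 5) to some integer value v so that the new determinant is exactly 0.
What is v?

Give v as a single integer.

Answer: 0

Derivation:
det is linear in entry M[1][1]: det = old_det + (v - 5) * C_11
Cofactor C_11 = 9
Want det = 0: 45 + (v - 5) * 9 = 0
  (v - 5) = -45 / 9 = -5
  v = 5 + (-5) = 0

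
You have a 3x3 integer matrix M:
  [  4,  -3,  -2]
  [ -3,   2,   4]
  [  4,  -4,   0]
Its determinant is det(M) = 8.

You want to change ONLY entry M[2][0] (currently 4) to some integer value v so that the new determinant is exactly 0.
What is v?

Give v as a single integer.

det is linear in entry M[2][0]: det = old_det + (v - 4) * C_20
Cofactor C_20 = -8
Want det = 0: 8 + (v - 4) * -8 = 0
  (v - 4) = -8 / -8 = 1
  v = 4 + (1) = 5

Answer: 5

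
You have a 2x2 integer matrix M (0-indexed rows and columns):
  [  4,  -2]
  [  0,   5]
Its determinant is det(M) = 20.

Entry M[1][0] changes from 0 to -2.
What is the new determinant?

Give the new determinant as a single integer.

Answer: 16

Derivation:
det is linear in row 1: changing M[1][0] by delta changes det by delta * cofactor(1,0).
Cofactor C_10 = (-1)^(1+0) * minor(1,0) = 2
Entry delta = -2 - 0 = -2
Det delta = -2 * 2 = -4
New det = 20 + -4 = 16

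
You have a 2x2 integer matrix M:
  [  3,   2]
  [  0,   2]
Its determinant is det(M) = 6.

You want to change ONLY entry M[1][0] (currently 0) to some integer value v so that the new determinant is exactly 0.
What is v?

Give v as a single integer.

Answer: 3

Derivation:
det is linear in entry M[1][0]: det = old_det + (v - 0) * C_10
Cofactor C_10 = -2
Want det = 0: 6 + (v - 0) * -2 = 0
  (v - 0) = -6 / -2 = 3
  v = 0 + (3) = 3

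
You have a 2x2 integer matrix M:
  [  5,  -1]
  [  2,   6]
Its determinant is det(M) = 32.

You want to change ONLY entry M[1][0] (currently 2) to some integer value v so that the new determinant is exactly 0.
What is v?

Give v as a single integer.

det is linear in entry M[1][0]: det = old_det + (v - 2) * C_10
Cofactor C_10 = 1
Want det = 0: 32 + (v - 2) * 1 = 0
  (v - 2) = -32 / 1 = -32
  v = 2 + (-32) = -30

Answer: -30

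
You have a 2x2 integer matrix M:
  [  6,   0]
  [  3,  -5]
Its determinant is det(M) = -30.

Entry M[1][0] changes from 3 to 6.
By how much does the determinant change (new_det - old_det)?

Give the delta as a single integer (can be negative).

Cofactor C_10 = 0
Entry delta = 6 - 3 = 3
Det delta = entry_delta * cofactor = 3 * 0 = 0

Answer: 0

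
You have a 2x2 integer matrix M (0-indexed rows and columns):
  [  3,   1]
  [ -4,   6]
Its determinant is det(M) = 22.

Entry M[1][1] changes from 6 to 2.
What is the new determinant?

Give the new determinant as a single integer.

Answer: 10

Derivation:
det is linear in row 1: changing M[1][1] by delta changes det by delta * cofactor(1,1).
Cofactor C_11 = (-1)^(1+1) * minor(1,1) = 3
Entry delta = 2 - 6 = -4
Det delta = -4 * 3 = -12
New det = 22 + -12 = 10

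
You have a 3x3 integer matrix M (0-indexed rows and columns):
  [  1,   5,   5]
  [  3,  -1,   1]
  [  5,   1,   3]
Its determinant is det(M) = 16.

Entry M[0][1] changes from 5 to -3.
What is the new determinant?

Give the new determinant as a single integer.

Answer: 48

Derivation:
det is linear in row 0: changing M[0][1] by delta changes det by delta * cofactor(0,1).
Cofactor C_01 = (-1)^(0+1) * minor(0,1) = -4
Entry delta = -3 - 5 = -8
Det delta = -8 * -4 = 32
New det = 16 + 32 = 48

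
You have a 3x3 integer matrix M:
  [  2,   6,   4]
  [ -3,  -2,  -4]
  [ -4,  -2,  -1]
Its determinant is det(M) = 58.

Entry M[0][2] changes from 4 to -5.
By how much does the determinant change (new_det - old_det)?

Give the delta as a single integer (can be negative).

Cofactor C_02 = -2
Entry delta = -5 - 4 = -9
Det delta = entry_delta * cofactor = -9 * -2 = 18

Answer: 18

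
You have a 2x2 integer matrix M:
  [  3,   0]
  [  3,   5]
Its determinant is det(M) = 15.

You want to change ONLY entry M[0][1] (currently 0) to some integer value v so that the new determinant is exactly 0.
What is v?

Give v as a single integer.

det is linear in entry M[0][1]: det = old_det + (v - 0) * C_01
Cofactor C_01 = -3
Want det = 0: 15 + (v - 0) * -3 = 0
  (v - 0) = -15 / -3 = 5
  v = 0 + (5) = 5

Answer: 5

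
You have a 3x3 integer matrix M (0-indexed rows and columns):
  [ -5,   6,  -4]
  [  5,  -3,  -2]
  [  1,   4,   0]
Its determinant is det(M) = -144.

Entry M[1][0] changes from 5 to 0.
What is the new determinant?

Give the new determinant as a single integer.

det is linear in row 1: changing M[1][0] by delta changes det by delta * cofactor(1,0).
Cofactor C_10 = (-1)^(1+0) * minor(1,0) = -16
Entry delta = 0 - 5 = -5
Det delta = -5 * -16 = 80
New det = -144 + 80 = -64

Answer: -64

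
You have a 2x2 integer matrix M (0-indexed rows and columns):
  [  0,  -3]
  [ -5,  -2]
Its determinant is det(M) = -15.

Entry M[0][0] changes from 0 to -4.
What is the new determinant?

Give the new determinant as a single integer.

det is linear in row 0: changing M[0][0] by delta changes det by delta * cofactor(0,0).
Cofactor C_00 = (-1)^(0+0) * minor(0,0) = -2
Entry delta = -4 - 0 = -4
Det delta = -4 * -2 = 8
New det = -15 + 8 = -7

Answer: -7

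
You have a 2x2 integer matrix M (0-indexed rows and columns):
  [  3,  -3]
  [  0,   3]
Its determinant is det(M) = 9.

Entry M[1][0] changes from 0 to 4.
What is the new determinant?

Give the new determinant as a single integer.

det is linear in row 1: changing M[1][0] by delta changes det by delta * cofactor(1,0).
Cofactor C_10 = (-1)^(1+0) * minor(1,0) = 3
Entry delta = 4 - 0 = 4
Det delta = 4 * 3 = 12
New det = 9 + 12 = 21

Answer: 21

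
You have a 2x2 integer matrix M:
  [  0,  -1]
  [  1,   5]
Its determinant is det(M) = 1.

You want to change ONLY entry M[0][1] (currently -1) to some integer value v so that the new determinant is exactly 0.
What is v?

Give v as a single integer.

det is linear in entry M[0][1]: det = old_det + (v - -1) * C_01
Cofactor C_01 = -1
Want det = 0: 1 + (v - -1) * -1 = 0
  (v - -1) = -1 / -1 = 1
  v = -1 + (1) = 0

Answer: 0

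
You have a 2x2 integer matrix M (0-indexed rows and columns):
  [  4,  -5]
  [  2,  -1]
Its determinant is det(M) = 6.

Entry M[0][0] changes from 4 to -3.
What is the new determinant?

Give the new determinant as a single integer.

Answer: 13

Derivation:
det is linear in row 0: changing M[0][0] by delta changes det by delta * cofactor(0,0).
Cofactor C_00 = (-1)^(0+0) * minor(0,0) = -1
Entry delta = -3 - 4 = -7
Det delta = -7 * -1 = 7
New det = 6 + 7 = 13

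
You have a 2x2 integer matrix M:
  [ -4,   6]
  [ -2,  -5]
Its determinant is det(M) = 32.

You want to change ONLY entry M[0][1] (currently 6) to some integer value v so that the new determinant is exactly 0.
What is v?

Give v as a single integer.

Answer: -10

Derivation:
det is linear in entry M[0][1]: det = old_det + (v - 6) * C_01
Cofactor C_01 = 2
Want det = 0: 32 + (v - 6) * 2 = 0
  (v - 6) = -32 / 2 = -16
  v = 6 + (-16) = -10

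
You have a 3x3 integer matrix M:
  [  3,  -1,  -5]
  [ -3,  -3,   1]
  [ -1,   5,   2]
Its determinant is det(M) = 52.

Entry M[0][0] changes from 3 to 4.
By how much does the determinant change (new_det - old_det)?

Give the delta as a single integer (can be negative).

Cofactor C_00 = -11
Entry delta = 4 - 3 = 1
Det delta = entry_delta * cofactor = 1 * -11 = -11

Answer: -11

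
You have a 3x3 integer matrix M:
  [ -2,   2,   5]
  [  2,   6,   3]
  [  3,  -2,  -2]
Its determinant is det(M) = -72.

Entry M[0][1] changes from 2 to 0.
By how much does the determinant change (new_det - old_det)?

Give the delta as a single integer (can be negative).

Answer: -26

Derivation:
Cofactor C_01 = 13
Entry delta = 0 - 2 = -2
Det delta = entry_delta * cofactor = -2 * 13 = -26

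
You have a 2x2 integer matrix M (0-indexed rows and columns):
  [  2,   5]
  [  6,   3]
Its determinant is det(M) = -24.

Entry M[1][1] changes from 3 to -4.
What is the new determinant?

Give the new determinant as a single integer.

Answer: -38

Derivation:
det is linear in row 1: changing M[1][1] by delta changes det by delta * cofactor(1,1).
Cofactor C_11 = (-1)^(1+1) * minor(1,1) = 2
Entry delta = -4 - 3 = -7
Det delta = -7 * 2 = -14
New det = -24 + -14 = -38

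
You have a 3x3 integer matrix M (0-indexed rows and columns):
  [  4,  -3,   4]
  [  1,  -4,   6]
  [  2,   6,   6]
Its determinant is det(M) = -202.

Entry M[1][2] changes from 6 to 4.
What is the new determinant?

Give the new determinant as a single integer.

Answer: -142

Derivation:
det is linear in row 1: changing M[1][2] by delta changes det by delta * cofactor(1,2).
Cofactor C_12 = (-1)^(1+2) * minor(1,2) = -30
Entry delta = 4 - 6 = -2
Det delta = -2 * -30 = 60
New det = -202 + 60 = -142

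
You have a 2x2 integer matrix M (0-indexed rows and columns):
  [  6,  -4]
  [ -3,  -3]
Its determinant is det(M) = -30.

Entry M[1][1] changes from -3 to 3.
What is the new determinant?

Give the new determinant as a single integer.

det is linear in row 1: changing M[1][1] by delta changes det by delta * cofactor(1,1).
Cofactor C_11 = (-1)^(1+1) * minor(1,1) = 6
Entry delta = 3 - -3 = 6
Det delta = 6 * 6 = 36
New det = -30 + 36 = 6

Answer: 6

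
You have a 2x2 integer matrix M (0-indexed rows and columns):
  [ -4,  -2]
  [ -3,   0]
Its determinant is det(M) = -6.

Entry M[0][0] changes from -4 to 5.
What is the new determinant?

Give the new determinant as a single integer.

Answer: -6

Derivation:
det is linear in row 0: changing M[0][0] by delta changes det by delta * cofactor(0,0).
Cofactor C_00 = (-1)^(0+0) * minor(0,0) = 0
Entry delta = 5 - -4 = 9
Det delta = 9 * 0 = 0
New det = -6 + 0 = -6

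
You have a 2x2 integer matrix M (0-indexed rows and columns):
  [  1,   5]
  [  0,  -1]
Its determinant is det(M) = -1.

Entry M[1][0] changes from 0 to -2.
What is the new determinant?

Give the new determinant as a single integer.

det is linear in row 1: changing M[1][0] by delta changes det by delta * cofactor(1,0).
Cofactor C_10 = (-1)^(1+0) * minor(1,0) = -5
Entry delta = -2 - 0 = -2
Det delta = -2 * -5 = 10
New det = -1 + 10 = 9

Answer: 9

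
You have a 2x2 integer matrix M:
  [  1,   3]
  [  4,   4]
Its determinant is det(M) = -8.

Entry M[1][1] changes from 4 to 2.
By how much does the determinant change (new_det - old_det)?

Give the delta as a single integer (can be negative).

Cofactor C_11 = 1
Entry delta = 2 - 4 = -2
Det delta = entry_delta * cofactor = -2 * 1 = -2

Answer: -2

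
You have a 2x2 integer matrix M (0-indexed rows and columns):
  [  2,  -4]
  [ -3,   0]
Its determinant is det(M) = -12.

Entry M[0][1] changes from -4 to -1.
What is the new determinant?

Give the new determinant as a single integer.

Answer: -3

Derivation:
det is linear in row 0: changing M[0][1] by delta changes det by delta * cofactor(0,1).
Cofactor C_01 = (-1)^(0+1) * minor(0,1) = 3
Entry delta = -1 - -4 = 3
Det delta = 3 * 3 = 9
New det = -12 + 9 = -3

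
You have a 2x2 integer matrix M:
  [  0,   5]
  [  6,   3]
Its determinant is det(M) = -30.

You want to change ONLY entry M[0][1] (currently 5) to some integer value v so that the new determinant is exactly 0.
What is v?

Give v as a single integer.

Answer: 0

Derivation:
det is linear in entry M[0][1]: det = old_det + (v - 5) * C_01
Cofactor C_01 = -6
Want det = 0: -30 + (v - 5) * -6 = 0
  (v - 5) = 30 / -6 = -5
  v = 5 + (-5) = 0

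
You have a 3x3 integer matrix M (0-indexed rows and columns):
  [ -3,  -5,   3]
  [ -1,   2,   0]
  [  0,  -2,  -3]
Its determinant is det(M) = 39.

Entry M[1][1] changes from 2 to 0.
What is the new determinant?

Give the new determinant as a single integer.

Answer: 21

Derivation:
det is linear in row 1: changing M[1][1] by delta changes det by delta * cofactor(1,1).
Cofactor C_11 = (-1)^(1+1) * minor(1,1) = 9
Entry delta = 0 - 2 = -2
Det delta = -2 * 9 = -18
New det = 39 + -18 = 21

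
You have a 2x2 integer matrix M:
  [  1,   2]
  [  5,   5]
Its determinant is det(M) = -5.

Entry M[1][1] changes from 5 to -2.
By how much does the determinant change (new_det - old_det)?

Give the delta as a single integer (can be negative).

Cofactor C_11 = 1
Entry delta = -2 - 5 = -7
Det delta = entry_delta * cofactor = -7 * 1 = -7

Answer: -7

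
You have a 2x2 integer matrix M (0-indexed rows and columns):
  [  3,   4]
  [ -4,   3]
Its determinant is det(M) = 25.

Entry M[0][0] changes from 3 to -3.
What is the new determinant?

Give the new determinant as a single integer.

det is linear in row 0: changing M[0][0] by delta changes det by delta * cofactor(0,0).
Cofactor C_00 = (-1)^(0+0) * minor(0,0) = 3
Entry delta = -3 - 3 = -6
Det delta = -6 * 3 = -18
New det = 25 + -18 = 7

Answer: 7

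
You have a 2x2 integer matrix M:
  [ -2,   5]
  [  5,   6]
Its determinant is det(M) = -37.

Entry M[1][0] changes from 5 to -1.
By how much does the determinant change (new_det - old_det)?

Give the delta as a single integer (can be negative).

Cofactor C_10 = -5
Entry delta = -1 - 5 = -6
Det delta = entry_delta * cofactor = -6 * -5 = 30

Answer: 30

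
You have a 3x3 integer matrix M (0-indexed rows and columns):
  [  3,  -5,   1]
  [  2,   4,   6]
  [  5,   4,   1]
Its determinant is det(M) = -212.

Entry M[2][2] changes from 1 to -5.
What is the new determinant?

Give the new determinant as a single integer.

Answer: -344

Derivation:
det is linear in row 2: changing M[2][2] by delta changes det by delta * cofactor(2,2).
Cofactor C_22 = (-1)^(2+2) * minor(2,2) = 22
Entry delta = -5 - 1 = -6
Det delta = -6 * 22 = -132
New det = -212 + -132 = -344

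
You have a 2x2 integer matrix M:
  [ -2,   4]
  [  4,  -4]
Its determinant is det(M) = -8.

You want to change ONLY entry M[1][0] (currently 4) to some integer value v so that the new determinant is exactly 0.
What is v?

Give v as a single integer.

det is linear in entry M[1][0]: det = old_det + (v - 4) * C_10
Cofactor C_10 = -4
Want det = 0: -8 + (v - 4) * -4 = 0
  (v - 4) = 8 / -4 = -2
  v = 4 + (-2) = 2

Answer: 2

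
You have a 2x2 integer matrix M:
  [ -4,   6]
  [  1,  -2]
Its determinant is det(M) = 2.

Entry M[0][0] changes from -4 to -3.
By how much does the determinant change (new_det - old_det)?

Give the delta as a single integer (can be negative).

Cofactor C_00 = -2
Entry delta = -3 - -4 = 1
Det delta = entry_delta * cofactor = 1 * -2 = -2

Answer: -2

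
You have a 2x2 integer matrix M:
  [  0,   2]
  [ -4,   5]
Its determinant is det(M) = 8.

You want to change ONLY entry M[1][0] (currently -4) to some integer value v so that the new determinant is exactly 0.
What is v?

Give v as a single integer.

Answer: 0

Derivation:
det is linear in entry M[1][0]: det = old_det + (v - -4) * C_10
Cofactor C_10 = -2
Want det = 0: 8 + (v - -4) * -2 = 0
  (v - -4) = -8 / -2 = 4
  v = -4 + (4) = 0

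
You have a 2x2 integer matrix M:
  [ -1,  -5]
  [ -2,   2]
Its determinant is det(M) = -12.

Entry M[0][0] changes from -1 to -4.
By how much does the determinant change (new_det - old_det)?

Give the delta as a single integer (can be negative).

Answer: -6

Derivation:
Cofactor C_00 = 2
Entry delta = -4 - -1 = -3
Det delta = entry_delta * cofactor = -3 * 2 = -6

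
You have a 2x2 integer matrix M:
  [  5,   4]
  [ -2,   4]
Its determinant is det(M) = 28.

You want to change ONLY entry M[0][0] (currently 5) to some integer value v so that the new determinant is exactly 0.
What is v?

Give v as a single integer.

Answer: -2

Derivation:
det is linear in entry M[0][0]: det = old_det + (v - 5) * C_00
Cofactor C_00 = 4
Want det = 0: 28 + (v - 5) * 4 = 0
  (v - 5) = -28 / 4 = -7
  v = 5 + (-7) = -2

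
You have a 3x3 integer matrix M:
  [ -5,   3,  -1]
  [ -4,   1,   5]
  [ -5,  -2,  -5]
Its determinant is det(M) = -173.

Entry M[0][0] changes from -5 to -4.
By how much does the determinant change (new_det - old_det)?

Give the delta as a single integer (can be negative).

Cofactor C_00 = 5
Entry delta = -4 - -5 = 1
Det delta = entry_delta * cofactor = 1 * 5 = 5

Answer: 5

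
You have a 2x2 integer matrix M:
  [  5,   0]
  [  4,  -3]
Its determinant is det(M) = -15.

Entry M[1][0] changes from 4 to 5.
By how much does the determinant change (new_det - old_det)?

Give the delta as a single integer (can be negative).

Cofactor C_10 = 0
Entry delta = 5 - 4 = 1
Det delta = entry_delta * cofactor = 1 * 0 = 0

Answer: 0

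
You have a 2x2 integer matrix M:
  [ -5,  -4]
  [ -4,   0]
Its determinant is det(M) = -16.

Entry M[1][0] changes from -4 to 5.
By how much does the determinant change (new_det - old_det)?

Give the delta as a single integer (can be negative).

Cofactor C_10 = 4
Entry delta = 5 - -4 = 9
Det delta = entry_delta * cofactor = 9 * 4 = 36

Answer: 36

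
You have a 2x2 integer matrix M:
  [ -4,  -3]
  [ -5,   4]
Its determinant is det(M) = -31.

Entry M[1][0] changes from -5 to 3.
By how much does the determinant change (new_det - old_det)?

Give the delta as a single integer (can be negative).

Cofactor C_10 = 3
Entry delta = 3 - -5 = 8
Det delta = entry_delta * cofactor = 8 * 3 = 24

Answer: 24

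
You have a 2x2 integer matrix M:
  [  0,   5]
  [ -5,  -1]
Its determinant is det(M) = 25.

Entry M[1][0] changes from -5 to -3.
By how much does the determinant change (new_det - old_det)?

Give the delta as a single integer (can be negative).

Answer: -10

Derivation:
Cofactor C_10 = -5
Entry delta = -3 - -5 = 2
Det delta = entry_delta * cofactor = 2 * -5 = -10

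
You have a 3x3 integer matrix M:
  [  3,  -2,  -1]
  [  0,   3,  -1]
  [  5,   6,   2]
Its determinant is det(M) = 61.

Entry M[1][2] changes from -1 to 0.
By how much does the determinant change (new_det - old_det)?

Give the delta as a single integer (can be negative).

Answer: -28

Derivation:
Cofactor C_12 = -28
Entry delta = 0 - -1 = 1
Det delta = entry_delta * cofactor = 1 * -28 = -28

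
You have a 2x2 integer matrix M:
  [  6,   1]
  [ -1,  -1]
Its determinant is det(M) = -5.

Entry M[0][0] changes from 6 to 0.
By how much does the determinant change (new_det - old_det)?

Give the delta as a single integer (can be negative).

Cofactor C_00 = -1
Entry delta = 0 - 6 = -6
Det delta = entry_delta * cofactor = -6 * -1 = 6

Answer: 6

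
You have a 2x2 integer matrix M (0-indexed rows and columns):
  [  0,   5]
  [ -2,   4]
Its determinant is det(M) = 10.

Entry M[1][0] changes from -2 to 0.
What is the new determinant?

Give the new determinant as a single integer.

det is linear in row 1: changing M[1][0] by delta changes det by delta * cofactor(1,0).
Cofactor C_10 = (-1)^(1+0) * minor(1,0) = -5
Entry delta = 0 - -2 = 2
Det delta = 2 * -5 = -10
New det = 10 + -10 = 0

Answer: 0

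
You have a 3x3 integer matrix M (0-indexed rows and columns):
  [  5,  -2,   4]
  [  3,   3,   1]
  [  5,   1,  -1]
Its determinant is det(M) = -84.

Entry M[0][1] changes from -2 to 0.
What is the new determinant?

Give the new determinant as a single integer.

Answer: -68

Derivation:
det is linear in row 0: changing M[0][1] by delta changes det by delta * cofactor(0,1).
Cofactor C_01 = (-1)^(0+1) * minor(0,1) = 8
Entry delta = 0 - -2 = 2
Det delta = 2 * 8 = 16
New det = -84 + 16 = -68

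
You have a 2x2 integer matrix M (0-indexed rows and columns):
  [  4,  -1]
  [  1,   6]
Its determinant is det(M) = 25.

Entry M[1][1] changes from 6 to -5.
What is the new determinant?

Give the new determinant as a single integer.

det is linear in row 1: changing M[1][1] by delta changes det by delta * cofactor(1,1).
Cofactor C_11 = (-1)^(1+1) * minor(1,1) = 4
Entry delta = -5 - 6 = -11
Det delta = -11 * 4 = -44
New det = 25 + -44 = -19

Answer: -19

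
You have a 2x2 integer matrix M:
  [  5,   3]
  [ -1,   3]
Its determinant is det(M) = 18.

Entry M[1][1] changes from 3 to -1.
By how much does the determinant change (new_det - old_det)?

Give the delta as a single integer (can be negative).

Cofactor C_11 = 5
Entry delta = -1 - 3 = -4
Det delta = entry_delta * cofactor = -4 * 5 = -20

Answer: -20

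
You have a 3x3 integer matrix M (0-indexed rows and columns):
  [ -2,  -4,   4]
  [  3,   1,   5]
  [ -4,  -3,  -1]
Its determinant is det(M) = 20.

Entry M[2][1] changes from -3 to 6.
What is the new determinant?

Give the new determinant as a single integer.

det is linear in row 2: changing M[2][1] by delta changes det by delta * cofactor(2,1).
Cofactor C_21 = (-1)^(2+1) * minor(2,1) = 22
Entry delta = 6 - -3 = 9
Det delta = 9 * 22 = 198
New det = 20 + 198 = 218

Answer: 218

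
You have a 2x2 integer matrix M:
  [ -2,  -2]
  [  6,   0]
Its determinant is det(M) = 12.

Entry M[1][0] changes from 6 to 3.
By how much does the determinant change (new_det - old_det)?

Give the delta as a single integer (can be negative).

Cofactor C_10 = 2
Entry delta = 3 - 6 = -3
Det delta = entry_delta * cofactor = -3 * 2 = -6

Answer: -6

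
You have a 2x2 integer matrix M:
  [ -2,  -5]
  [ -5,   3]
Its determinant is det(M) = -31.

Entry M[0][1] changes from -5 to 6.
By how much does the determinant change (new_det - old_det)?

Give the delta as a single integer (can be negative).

Answer: 55

Derivation:
Cofactor C_01 = 5
Entry delta = 6 - -5 = 11
Det delta = entry_delta * cofactor = 11 * 5 = 55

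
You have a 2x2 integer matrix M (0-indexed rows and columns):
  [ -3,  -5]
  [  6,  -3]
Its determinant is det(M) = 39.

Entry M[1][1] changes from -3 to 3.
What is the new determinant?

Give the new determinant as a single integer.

Answer: 21

Derivation:
det is linear in row 1: changing M[1][1] by delta changes det by delta * cofactor(1,1).
Cofactor C_11 = (-1)^(1+1) * minor(1,1) = -3
Entry delta = 3 - -3 = 6
Det delta = 6 * -3 = -18
New det = 39 + -18 = 21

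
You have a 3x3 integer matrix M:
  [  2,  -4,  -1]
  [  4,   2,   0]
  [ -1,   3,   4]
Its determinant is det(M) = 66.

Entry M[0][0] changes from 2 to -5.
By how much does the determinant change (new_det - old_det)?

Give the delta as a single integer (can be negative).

Cofactor C_00 = 8
Entry delta = -5 - 2 = -7
Det delta = entry_delta * cofactor = -7 * 8 = -56

Answer: -56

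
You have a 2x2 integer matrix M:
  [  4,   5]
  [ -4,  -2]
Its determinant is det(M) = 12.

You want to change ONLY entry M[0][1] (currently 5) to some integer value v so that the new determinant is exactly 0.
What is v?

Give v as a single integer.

Answer: 2

Derivation:
det is linear in entry M[0][1]: det = old_det + (v - 5) * C_01
Cofactor C_01 = 4
Want det = 0: 12 + (v - 5) * 4 = 0
  (v - 5) = -12 / 4 = -3
  v = 5 + (-3) = 2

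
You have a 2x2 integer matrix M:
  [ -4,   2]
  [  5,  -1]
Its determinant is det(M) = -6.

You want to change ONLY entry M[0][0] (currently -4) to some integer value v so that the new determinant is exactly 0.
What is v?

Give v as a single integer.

det is linear in entry M[0][0]: det = old_det + (v - -4) * C_00
Cofactor C_00 = -1
Want det = 0: -6 + (v - -4) * -1 = 0
  (v - -4) = 6 / -1 = -6
  v = -4 + (-6) = -10

Answer: -10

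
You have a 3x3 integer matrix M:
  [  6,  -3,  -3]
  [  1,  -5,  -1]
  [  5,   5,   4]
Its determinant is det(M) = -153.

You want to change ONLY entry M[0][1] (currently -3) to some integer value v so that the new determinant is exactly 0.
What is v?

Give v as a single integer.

det is linear in entry M[0][1]: det = old_det + (v - -3) * C_01
Cofactor C_01 = -9
Want det = 0: -153 + (v - -3) * -9 = 0
  (v - -3) = 153 / -9 = -17
  v = -3 + (-17) = -20

Answer: -20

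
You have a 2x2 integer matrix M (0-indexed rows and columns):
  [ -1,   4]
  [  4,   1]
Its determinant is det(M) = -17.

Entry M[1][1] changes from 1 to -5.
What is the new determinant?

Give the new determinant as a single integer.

Answer: -11

Derivation:
det is linear in row 1: changing M[1][1] by delta changes det by delta * cofactor(1,1).
Cofactor C_11 = (-1)^(1+1) * minor(1,1) = -1
Entry delta = -5 - 1 = -6
Det delta = -6 * -1 = 6
New det = -17 + 6 = -11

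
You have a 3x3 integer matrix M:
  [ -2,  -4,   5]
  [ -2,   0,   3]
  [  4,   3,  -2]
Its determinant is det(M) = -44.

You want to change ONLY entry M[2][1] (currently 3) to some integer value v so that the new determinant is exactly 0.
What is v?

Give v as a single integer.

Answer: -8

Derivation:
det is linear in entry M[2][1]: det = old_det + (v - 3) * C_21
Cofactor C_21 = -4
Want det = 0: -44 + (v - 3) * -4 = 0
  (v - 3) = 44 / -4 = -11
  v = 3 + (-11) = -8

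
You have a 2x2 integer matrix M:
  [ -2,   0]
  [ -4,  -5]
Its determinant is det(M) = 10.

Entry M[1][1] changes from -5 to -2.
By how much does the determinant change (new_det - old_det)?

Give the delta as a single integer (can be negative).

Cofactor C_11 = -2
Entry delta = -2 - -5 = 3
Det delta = entry_delta * cofactor = 3 * -2 = -6

Answer: -6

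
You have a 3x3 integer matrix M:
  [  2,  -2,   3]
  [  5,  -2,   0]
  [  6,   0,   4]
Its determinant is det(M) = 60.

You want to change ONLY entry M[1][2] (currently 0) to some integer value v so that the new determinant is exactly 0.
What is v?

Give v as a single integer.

Answer: 5

Derivation:
det is linear in entry M[1][2]: det = old_det + (v - 0) * C_12
Cofactor C_12 = -12
Want det = 0: 60 + (v - 0) * -12 = 0
  (v - 0) = -60 / -12 = 5
  v = 0 + (5) = 5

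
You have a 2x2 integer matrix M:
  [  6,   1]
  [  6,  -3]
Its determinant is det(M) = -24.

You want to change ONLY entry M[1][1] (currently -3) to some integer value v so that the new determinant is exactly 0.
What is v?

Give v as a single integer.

det is linear in entry M[1][1]: det = old_det + (v - -3) * C_11
Cofactor C_11 = 6
Want det = 0: -24 + (v - -3) * 6 = 0
  (v - -3) = 24 / 6 = 4
  v = -3 + (4) = 1

Answer: 1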